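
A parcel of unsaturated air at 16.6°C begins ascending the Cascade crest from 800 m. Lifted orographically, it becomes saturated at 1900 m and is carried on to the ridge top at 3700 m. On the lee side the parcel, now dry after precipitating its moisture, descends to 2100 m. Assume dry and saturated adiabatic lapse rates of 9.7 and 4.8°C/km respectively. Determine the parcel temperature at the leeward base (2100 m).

12.81°C

800–1900 m, dry: Δz = 1.1 km ⇒ ΔT = -10.67°C; T = 5.93°C
1900–3700 m, saturated: Δz = 1.8 km ⇒ ΔT = -8.64°C; T = -2.71°C
3700–2100 m, dry descent: Δz = 1.6 km ⇒ ΔT = +15.52°C; T = 12.81°C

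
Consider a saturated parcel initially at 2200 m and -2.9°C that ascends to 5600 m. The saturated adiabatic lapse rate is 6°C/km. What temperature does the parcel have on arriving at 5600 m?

-23.3°C

From 2200 m to 5600 m (saturated adiabatic): cools by 6 × 3.4 = 20.4°C, giving -23.3°C.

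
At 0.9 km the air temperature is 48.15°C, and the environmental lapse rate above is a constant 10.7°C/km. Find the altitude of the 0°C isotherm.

5.4 km

Height above start = (48.15 − 0) / 10.7 = 4.5 km
Altitude = 900 m + 4500 m = 5400 m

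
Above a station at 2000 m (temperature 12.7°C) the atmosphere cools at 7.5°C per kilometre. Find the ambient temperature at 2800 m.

6.7°C

2000–2800 m, environmental: Δz = 0.8 km ⇒ ΔT = -6°C; T = 6.7°C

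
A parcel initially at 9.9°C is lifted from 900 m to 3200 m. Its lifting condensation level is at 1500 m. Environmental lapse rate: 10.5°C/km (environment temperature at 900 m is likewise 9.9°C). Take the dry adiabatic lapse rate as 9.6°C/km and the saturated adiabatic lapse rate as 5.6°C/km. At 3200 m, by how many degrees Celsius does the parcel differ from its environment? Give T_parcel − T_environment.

+8.87°C (parcel warmer than environment)

Parcel:
  Dry to 1500 m: -9.6 × 0.6 km = -5.76°C, so T = 4.14°C.
  Saturated to 3200 m: -5.6 × 1.7 km = -9.52°C, so T = -5.38°C.
Environment:
  Environment to 3200 m: -10.5 × 2.3 km = -24.15°C, so T = -14.25°C.
T_parcel − T_env = -5.38 − (-14.25) = +8.87°C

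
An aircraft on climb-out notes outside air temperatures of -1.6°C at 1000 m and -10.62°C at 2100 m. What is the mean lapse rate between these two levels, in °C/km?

Γ = −ΔT/Δz = (-1.6 − (-10.62)) / (2100 − 1000) m
  = 9.02°C / 1.1 km = 8.2°C/km

8.2°C/km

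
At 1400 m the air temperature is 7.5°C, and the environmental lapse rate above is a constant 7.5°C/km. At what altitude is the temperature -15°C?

Height above start = (7.5 − (-15)) / 7.5 = 3 km
Altitude = 1400 m + 3000 m = 4400 m

4400 m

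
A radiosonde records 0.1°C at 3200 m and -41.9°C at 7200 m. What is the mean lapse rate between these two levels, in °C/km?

Γ = −ΔT/Δz = (0.1 − (-41.9)) / (7200 − 3200) m
  = 42°C / 4 km = 10.5°C/km

10.5°C/km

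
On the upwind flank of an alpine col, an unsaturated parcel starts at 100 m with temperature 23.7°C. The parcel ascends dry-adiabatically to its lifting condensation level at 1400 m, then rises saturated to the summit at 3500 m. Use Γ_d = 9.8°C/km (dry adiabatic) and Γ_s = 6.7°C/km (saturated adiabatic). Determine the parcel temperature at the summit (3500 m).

-3.11°C

100–1400 m, dry: Δz = 1.3 km ⇒ ΔT = -12.74°C; T = 10.96°C
1400–3500 m, saturated: Δz = 2.1 km ⇒ ΔT = -14.07°C; T = -3.11°C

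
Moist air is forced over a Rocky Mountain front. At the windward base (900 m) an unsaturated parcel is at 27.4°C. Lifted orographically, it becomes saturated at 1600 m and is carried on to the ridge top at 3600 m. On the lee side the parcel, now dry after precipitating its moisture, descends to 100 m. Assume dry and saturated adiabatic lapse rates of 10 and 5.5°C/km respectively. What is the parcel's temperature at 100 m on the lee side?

44.4°C

900–1600 m, dry: Δz = 0.7 km ⇒ ΔT = -7°C; T = 20.4°C
1600–3600 m, saturated: Δz = 2 km ⇒ ΔT = -11°C; T = 9.4°C
3600–100 m, dry descent: Δz = 3.5 km ⇒ ΔT = +35°C; T = 44.4°C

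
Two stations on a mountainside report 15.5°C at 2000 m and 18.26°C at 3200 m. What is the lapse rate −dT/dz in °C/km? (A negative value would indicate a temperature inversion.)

-2.3°C/km

Γ = −ΔT/Δz = (15.5 − 18.26) / (3200 − 2000) m
  = -2.76°C / 1.2 km = -2.3°C/km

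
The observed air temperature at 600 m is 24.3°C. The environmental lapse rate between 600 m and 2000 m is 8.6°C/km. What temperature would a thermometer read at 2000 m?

12.26°C

600–2000 m, environmental: Δz = 1.4 km ⇒ ΔT = -12.04°C; T = 12.26°C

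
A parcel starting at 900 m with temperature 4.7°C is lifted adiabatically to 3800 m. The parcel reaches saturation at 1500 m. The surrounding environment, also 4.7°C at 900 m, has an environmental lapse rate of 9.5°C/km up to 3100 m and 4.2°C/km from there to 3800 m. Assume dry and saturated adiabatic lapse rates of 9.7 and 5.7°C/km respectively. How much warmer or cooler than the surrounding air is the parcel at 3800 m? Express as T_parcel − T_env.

Parcel:
  900–1500 m, dry: Δz = 0.6 km ⇒ ΔT = -5.82°C; T = -1.12°C
  1500–3800 m, saturated: Δz = 2.3 km ⇒ ΔT = -13.11°C; T = -14.23°C
Environment:
  900–3100 m, environment, lower layer: Δz = 2.2 km ⇒ ΔT = -20.9°C; T = -16.2°C
  3100–3800 m, environment, upper layer: Δz = 0.7 km ⇒ ΔT = -2.94°C; T = -19.14°C
T_parcel − T_env = -14.23 − (-19.14) = +4.91°C

+4.91°C (parcel warmer than environment)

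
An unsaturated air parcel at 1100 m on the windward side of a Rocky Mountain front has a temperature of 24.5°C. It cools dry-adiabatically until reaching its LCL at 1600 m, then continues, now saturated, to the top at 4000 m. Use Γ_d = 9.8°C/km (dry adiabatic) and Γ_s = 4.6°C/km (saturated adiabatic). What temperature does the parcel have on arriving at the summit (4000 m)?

8.56°C

1100 → 1600 m (dry, 9.8°C/km): ΔT = -9.8 × 0.5 = -4.9°C → T = 19.6°C
1600 → 4000 m (saturated, 4.6°C/km): ΔT = -4.6 × 2.4 = -11.04°C → T = 8.56°C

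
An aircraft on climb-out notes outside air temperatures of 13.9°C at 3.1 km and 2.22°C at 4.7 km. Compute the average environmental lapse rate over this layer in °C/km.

7.3°C/km

Γ = −ΔT/Δz = (13.9 − 2.22) / (4700 − 3100) m
  = 11.68°C / 1.6 km = 7.3°C/km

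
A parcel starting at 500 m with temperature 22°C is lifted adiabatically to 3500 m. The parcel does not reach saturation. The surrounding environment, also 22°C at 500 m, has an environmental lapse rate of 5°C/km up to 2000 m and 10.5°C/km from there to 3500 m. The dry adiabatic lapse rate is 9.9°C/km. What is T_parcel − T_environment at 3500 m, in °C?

Parcel:
  500–3500 m, dry: Δz = 3 km ⇒ ΔT = -29.7°C; T = -7.7°C
Environment:
  500–2000 m, environment, lower layer: Δz = 1.5 km ⇒ ΔT = -7.5°C; T = 14.5°C
  2000–3500 m, environment, upper layer: Δz = 1.5 km ⇒ ΔT = -15.75°C; T = -1.25°C
T_parcel − T_env = -7.7 − (-1.25) = -6.45°C

-6.45°C (parcel cooler than environment)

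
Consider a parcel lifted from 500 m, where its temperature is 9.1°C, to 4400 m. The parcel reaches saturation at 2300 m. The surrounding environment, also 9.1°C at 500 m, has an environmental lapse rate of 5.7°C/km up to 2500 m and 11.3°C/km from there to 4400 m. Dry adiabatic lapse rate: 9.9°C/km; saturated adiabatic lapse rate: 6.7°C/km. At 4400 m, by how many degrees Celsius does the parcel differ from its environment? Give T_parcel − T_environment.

+0.98°C (parcel warmer than environment)

Parcel:
  From 500 m to 2300 m (dry): cools by 9.9 × 1.8 = 17.82°C, giving -8.72°C.
  From 2300 m to 4400 m (saturated): cools by 6.7 × 2.1 = 14.07°C, giving -22.79°C.
Environment:
  From 500 m to 2500 m (environment, lower layer): cools by 5.7 × 2 = 11.4°C, giving -2.3°C.
  From 2500 m to 4400 m (environment, upper layer): cools by 11.3 × 1.9 = 21.47°C, giving -23.77°C.
T_parcel − T_env = -22.79 − (-23.77) = +0.98°C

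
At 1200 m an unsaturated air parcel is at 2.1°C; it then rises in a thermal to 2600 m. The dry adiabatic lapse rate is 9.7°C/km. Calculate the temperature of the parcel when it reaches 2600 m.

1200–2600 m, dry adiabatic: Δz = 1.4 km ⇒ ΔT = -13.58°C; T = -11.48°C

-11.48°C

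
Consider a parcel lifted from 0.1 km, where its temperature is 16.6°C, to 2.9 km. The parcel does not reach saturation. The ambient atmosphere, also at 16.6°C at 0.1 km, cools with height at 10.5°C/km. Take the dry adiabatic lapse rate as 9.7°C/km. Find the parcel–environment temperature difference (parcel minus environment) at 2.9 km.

Parcel:
  Dry to 2900 m: -9.7 × 2.8 km = -27.16°C, so T = -10.56°C.
Environment:
  Environment to 2900 m: -10.5 × 2.8 km = -29.4°C, so T = -12.8°C.
T_parcel − T_env = -10.56 − (-12.8) = +2.24°C

+2.24°C (parcel warmer than environment)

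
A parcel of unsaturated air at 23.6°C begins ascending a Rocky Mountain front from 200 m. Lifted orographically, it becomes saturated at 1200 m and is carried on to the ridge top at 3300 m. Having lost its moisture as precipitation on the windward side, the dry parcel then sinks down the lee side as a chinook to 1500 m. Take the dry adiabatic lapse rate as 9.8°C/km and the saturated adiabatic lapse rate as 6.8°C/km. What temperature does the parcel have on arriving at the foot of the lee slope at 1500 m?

200–1200 m, dry: Δz = 1 km ⇒ ΔT = -9.8°C; T = 13.8°C
1200–3300 m, saturated: Δz = 2.1 km ⇒ ΔT = -14.28°C; T = -0.48°C
3300–1500 m, dry descent: Δz = 1.8 km ⇒ ΔT = +17.64°C; T = 17.16°C

17.16°C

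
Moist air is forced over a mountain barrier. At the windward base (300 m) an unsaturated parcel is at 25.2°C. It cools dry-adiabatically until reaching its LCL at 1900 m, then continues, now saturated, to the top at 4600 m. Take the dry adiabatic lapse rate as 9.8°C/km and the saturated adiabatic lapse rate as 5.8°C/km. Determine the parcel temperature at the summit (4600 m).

-6.14°C

Dry to 1900 m: -9.8 × 1.6 km = -15.68°C, so T = 9.52°C.
Saturated to 4600 m: -5.8 × 2.7 km = -15.66°C, so T = -6.14°C.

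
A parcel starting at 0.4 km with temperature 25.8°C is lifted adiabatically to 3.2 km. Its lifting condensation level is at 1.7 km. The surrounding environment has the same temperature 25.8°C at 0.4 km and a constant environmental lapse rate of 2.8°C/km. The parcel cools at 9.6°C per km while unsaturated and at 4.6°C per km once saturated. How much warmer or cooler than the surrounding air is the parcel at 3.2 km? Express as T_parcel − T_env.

Parcel:
  400 → 1700 m (dry, 9.6°C/km): ΔT = -9.6 × 1.3 = -12.48°C → T = 13.32°C
  1700 → 3200 m (saturated, 4.6°C/km): ΔT = -4.6 × 1.5 = -6.9°C → T = 6.42°C
Environment:
  400 → 3200 m (environment, 2.8°C/km): ΔT = -2.8 × 2.8 = -7.84°C → T = 17.96°C
T_parcel − T_env = 6.42 − 17.96 = -11.54°C

-11.54°C (parcel cooler than environment)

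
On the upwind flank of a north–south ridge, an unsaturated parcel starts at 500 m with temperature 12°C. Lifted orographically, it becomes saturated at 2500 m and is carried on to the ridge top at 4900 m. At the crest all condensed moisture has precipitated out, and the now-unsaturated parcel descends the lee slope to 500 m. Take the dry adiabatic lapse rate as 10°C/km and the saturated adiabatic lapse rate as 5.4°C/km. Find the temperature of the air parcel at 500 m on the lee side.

500 → 2500 m (dry, 10°C/km): ΔT = -10 × 2 = -20°C → T = -8°C
2500 → 4900 m (saturated, 5.4°C/km): ΔT = -5.4 × 2.4 = -12.96°C → T = -20.96°C
4900 → 500 m (dry descent, 10°C/km): ΔT = +10 × 4.4 = +44°C → T = 23.04°C

23.04°C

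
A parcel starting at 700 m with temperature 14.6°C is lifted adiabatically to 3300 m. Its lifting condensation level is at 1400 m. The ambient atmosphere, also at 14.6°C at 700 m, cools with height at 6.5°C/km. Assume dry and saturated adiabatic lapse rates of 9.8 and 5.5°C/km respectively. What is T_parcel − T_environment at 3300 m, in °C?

-0.41°C (parcel cooler than environment)

Parcel:
  From 700 m to 1400 m (dry): cools by 9.8 × 0.7 = 6.86°C, giving 7.74°C.
  From 1400 m to 3300 m (saturated): cools by 5.5 × 1.9 = 10.45°C, giving -2.71°C.
Environment:
  From 700 m to 3300 m (environment): cools by 6.5 × 2.6 = 16.9°C, giving -2.3°C.
T_parcel − T_env = -2.71 − (-2.3) = -0.41°C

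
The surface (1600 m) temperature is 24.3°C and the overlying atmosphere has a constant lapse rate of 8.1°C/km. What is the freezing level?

4600 m

Height above start = (24.3 − 0) / 8.1 = 3 km
Altitude = 1600 m + 3000 m = 4600 m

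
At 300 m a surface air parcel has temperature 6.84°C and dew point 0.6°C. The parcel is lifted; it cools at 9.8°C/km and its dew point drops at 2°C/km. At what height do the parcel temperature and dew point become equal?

1100 m

T and T_d converge at 9.8 − 2 = 7.8°C per km
Height above start = (6.84 − 0.6) / 7.8 = 0.8 km
LCL altitude = 300 m + 800 m = 1100 m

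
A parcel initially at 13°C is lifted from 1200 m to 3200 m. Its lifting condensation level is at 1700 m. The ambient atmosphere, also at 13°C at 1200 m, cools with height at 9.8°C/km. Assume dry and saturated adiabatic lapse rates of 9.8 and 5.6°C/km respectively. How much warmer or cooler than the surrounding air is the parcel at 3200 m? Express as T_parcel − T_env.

Parcel:
  From 1200 m to 1700 m (dry): cools by 9.8 × 0.5 = 4.9°C, giving 8.1°C.
  From 1700 m to 3200 m (saturated): cools by 5.6 × 1.5 = 8.4°C, giving -0.3°C.
Environment:
  From 1200 m to 3200 m (environment): cools by 9.8 × 2 = 19.6°C, giving -6.6°C.
T_parcel − T_env = -0.3 − (-6.6) = +6.3°C

+6.3°C (parcel warmer than environment)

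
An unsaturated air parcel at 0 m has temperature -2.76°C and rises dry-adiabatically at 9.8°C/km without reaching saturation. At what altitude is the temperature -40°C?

3800 m

Height above start = (-2.76 − (-40)) / 9.8 = 3.8 km
Altitude = 0 m + 3800 m = 3800 m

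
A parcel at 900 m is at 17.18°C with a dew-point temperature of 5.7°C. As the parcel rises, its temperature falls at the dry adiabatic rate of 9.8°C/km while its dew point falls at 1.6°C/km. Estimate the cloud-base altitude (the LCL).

2300 m

T and T_d converge at 9.8 − 1.6 = 8.2°C per km
Height above start = (17.18 − 5.7) / 8.2 = 1.4 km
LCL altitude = 900 m + 1400 m = 2300 m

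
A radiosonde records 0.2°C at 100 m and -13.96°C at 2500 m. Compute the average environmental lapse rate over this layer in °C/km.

5.9°C/km

Γ = −ΔT/Δz = (0.2 − (-13.96)) / (2500 − 100) m
  = 14.16°C / 2.4 km = 5.9°C/km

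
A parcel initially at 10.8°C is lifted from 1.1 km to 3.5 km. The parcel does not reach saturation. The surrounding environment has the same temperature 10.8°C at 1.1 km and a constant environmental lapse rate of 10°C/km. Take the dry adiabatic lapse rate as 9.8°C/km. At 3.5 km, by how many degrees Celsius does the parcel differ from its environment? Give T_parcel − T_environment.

+0.48°C (parcel warmer than environment)

Parcel:
  From 1100 m to 3500 m (dry): cools by 9.8 × 2.4 = 23.52°C, giving -12.72°C.
Environment:
  From 1100 m to 3500 m (environment): cools by 10 × 2.4 = 24°C, giving -13.2°C.
T_parcel − T_env = -12.72 − (-13.2) = +0.48°C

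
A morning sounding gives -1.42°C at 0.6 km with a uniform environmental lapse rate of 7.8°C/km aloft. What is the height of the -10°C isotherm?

1.7 km

Height above start = (-1.42 − (-10)) / 7.8 = 1.1 km
Altitude = 600 m + 1100 m = 1700 m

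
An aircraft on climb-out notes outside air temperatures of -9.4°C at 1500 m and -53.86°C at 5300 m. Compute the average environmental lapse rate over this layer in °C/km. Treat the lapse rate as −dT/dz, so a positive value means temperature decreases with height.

11.7°C/km

Γ = −ΔT/Δz = (-9.4 − (-53.86)) / (5300 − 1500) m
  = 44.46°C / 3.8 km = 11.7°C/km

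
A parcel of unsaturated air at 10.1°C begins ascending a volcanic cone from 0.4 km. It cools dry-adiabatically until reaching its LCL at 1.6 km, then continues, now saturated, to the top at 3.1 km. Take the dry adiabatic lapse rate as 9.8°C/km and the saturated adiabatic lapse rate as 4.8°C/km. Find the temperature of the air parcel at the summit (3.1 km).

From 400 m to 1600 m (dry): cools by 9.8 × 1.2 = 11.76°C, giving -1.66°C.
From 1600 m to 3100 m (saturated): cools by 4.8 × 1.5 = 7.2°C, giving -8.86°C.

-8.86°C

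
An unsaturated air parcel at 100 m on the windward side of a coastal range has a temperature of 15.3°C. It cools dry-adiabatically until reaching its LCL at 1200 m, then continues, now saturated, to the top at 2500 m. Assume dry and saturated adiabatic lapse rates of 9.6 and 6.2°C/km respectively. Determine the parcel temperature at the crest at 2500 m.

-3.32°C

100–1200 m, dry: Δz = 1.1 km ⇒ ΔT = -10.56°C; T = 4.74°C
1200–2500 m, saturated: Δz = 1.3 km ⇒ ΔT = -8.06°C; T = -3.32°C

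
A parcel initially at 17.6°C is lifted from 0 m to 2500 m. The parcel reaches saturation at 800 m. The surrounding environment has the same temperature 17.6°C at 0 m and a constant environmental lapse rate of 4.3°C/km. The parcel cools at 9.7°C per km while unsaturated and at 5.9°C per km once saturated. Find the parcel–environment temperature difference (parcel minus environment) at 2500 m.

Parcel:
  0 → 800 m (dry, 9.7°C/km): ΔT = -9.7 × 0.8 = -7.76°C → T = 9.84°C
  800 → 2500 m (saturated, 5.9°C/km): ΔT = -5.9 × 1.7 = -10.03°C → T = -0.19°C
Environment:
  0 → 2500 m (environment, 4.3°C/km): ΔT = -4.3 × 2.5 = -10.75°C → T = 6.85°C
T_parcel − T_env = -0.19 − 6.85 = -7.04°C

-7.04°C (parcel cooler than environment)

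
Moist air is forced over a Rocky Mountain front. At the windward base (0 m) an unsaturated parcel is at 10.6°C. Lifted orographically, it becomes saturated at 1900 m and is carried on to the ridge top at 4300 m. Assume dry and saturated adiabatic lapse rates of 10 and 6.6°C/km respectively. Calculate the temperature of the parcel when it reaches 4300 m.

0–1900 m, dry: Δz = 1.9 km ⇒ ΔT = -19°C; T = -8.4°C
1900–4300 m, saturated: Δz = 2.4 km ⇒ ΔT = -15.84°C; T = -24.24°C

-24.24°C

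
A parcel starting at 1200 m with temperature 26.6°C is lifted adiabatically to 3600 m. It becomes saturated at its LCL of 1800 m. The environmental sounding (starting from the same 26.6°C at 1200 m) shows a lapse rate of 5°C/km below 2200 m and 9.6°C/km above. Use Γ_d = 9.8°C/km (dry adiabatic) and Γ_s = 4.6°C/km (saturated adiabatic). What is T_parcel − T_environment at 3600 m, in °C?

Parcel:
  From 1200 m to 1800 m (dry): cools by 9.8 × 0.6 = 5.88°C, giving 20.72°C.
  From 1800 m to 3600 m (saturated): cools by 4.6 × 1.8 = 8.28°C, giving 12.44°C.
Environment:
  From 1200 m to 2200 m (environment, lower layer): cools by 5 × 1 = 5°C, giving 21.6°C.
  From 2200 m to 3600 m (environment, upper layer): cools by 9.6 × 1.4 = 13.44°C, giving 8.16°C.
T_parcel − T_env = 12.44 − 8.16 = +4.28°C

+4.28°C (parcel warmer than environment)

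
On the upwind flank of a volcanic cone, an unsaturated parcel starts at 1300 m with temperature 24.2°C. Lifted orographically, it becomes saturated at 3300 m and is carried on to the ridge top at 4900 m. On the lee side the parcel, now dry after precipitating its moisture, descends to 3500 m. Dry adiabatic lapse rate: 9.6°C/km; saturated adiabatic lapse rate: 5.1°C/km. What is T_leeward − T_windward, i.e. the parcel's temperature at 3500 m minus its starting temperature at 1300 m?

-13.92°C

Dry to 3300 m: -9.6 × 2 km = -19.2°C, so T = 5°C.
Saturated to 4900 m: -5.1 × 1.6 km = -8.16°C, so T = -3.16°C.
Dry descent to 3500 m: +9.6 × 1.4 km = +13.44°C, so T = 10.28°C.
Net change vs windward start: 10.28 − 24.2 = -13.92°C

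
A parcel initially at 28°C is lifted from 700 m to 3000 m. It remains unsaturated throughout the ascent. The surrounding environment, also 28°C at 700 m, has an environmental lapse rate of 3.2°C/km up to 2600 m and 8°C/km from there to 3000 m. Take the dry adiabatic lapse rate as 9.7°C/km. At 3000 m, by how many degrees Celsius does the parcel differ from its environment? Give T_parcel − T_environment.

Parcel:
  700–3000 m, dry: Δz = 2.3 km ⇒ ΔT = -22.31°C; T = 5.69°C
Environment:
  700–2600 m, environment, lower layer: Δz = 1.9 km ⇒ ΔT = -6.08°C; T = 21.92°C
  2600–3000 m, environment, upper layer: Δz = 0.4 km ⇒ ΔT = -3.2°C; T = 18.72°C
T_parcel − T_env = 5.69 − 18.72 = -13.03°C

-13.03°C (parcel cooler than environment)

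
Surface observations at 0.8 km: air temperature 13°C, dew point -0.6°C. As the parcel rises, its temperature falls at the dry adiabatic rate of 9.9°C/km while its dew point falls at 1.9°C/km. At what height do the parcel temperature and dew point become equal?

T and T_d converge at 9.9 − 1.9 = 8°C per km
Height above start = (13 − (-0.6)) / 8 = 1.7 km
LCL altitude = 800 m + 1700 m = 2500 m

2.5 km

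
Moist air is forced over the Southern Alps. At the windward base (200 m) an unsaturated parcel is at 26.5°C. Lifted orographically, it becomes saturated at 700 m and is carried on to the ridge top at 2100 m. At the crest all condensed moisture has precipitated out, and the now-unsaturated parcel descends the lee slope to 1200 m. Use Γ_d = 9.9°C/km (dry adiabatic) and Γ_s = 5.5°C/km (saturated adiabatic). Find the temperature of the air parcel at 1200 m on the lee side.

22.76°C

Dry to 700 m: -9.9 × 0.5 km = -4.95°C, so T = 21.55°C.
Saturated to 2100 m: -5.5 × 1.4 km = -7.7°C, so T = 13.85°C.
Dry descent to 1200 m: +9.9 × 0.9 km = +8.91°C, so T = 22.76°C.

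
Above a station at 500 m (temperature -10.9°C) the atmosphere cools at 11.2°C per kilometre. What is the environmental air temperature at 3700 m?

500 → 3700 m (environmental, 11.2°C/km): ΔT = -11.2 × 3.2 = -35.84°C → T = -46.74°C

-46.74°C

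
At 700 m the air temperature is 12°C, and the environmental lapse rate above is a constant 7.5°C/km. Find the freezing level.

2300 m

Height above start = (12 − 0) / 7.5 = 1.6 km
Altitude = 700 m + 1600 m = 2300 m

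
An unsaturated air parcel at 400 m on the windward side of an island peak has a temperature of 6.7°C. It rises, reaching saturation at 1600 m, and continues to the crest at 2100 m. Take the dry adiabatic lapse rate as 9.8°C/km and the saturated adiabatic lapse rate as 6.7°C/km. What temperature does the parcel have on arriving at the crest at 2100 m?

400 → 1600 m (dry, 9.8°C/km): ΔT = -9.8 × 1.2 = -11.76°C → T = -5.06°C
1600 → 2100 m (saturated, 6.7°C/km): ΔT = -6.7 × 0.5 = -3.35°C → T = -8.41°C

-8.41°C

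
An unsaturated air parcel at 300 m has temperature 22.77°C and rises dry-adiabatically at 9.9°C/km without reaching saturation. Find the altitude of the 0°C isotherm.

Height above start = (22.77 − 0) / 9.9 = 2.3 km
Altitude = 300 m + 2300 m = 2600 m

2600 m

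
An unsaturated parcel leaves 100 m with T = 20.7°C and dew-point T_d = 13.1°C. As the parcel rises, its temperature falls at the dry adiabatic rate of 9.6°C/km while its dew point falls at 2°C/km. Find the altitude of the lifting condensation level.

1100 m

T and T_d converge at 9.6 − 2 = 7.6°C per km
Height above start = (20.7 − 13.1) / 7.6 = 1 km
LCL altitude = 100 m + 1000 m = 1100 m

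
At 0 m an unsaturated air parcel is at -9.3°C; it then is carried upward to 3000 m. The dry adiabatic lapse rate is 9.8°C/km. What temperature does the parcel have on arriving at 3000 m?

0–3000 m, dry adiabatic: Δz = 3 km ⇒ ΔT = -29.4°C; T = -38.7°C

-38.7°C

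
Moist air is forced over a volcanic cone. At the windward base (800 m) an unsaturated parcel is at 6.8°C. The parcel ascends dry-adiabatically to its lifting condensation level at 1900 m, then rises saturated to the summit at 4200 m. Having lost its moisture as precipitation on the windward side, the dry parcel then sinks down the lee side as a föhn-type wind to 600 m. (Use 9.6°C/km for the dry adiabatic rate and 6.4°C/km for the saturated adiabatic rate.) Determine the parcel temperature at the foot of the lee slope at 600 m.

Dry to 1900 m: -9.6 × 1.1 km = -10.56°C, so T = -3.76°C.
Saturated to 4200 m: -6.4 × 2.3 km = -14.72°C, so T = -18.48°C.
Dry descent to 600 m: +9.6 × 3.6 km = +34.56°C, so T = 16.08°C.

16.08°C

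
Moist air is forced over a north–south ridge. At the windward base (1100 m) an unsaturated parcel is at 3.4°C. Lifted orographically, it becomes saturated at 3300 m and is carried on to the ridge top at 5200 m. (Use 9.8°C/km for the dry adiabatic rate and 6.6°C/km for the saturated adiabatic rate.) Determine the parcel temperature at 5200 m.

-30.7°C

1100 → 3300 m (dry, 9.8°C/km): ΔT = -9.8 × 2.2 = -21.56°C → T = -18.16°C
3300 → 5200 m (saturated, 6.6°C/km): ΔT = -6.6 × 1.9 = -12.54°C → T = -30.7°C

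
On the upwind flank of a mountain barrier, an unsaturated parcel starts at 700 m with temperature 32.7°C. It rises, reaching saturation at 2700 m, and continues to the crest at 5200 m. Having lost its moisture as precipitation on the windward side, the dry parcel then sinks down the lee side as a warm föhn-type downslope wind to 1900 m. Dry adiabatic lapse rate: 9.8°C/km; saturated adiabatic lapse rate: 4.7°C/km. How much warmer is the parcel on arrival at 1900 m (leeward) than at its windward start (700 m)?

+0.99°C

Dry to 2700 m: -9.8 × 2 km = -19.6°C, so T = 13.1°C.
Saturated to 5200 m: -4.7 × 2.5 km = -11.75°C, so T = 1.35°C.
Dry descent to 1900 m: +9.8 × 3.3 km = +32.34°C, so T = 33.69°C.
Net change vs windward start: 33.69 − 32.7 = +0.99°C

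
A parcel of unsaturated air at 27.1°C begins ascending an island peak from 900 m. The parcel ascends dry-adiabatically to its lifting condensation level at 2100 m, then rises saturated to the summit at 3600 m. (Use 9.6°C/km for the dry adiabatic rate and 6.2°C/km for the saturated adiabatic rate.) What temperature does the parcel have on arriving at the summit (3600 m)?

6.28°C

Dry to 2100 m: -9.6 × 1.2 km = -11.52°C, so T = 15.58°C.
Saturated to 3600 m: -6.2 × 1.5 km = -9.3°C, so T = 6.28°C.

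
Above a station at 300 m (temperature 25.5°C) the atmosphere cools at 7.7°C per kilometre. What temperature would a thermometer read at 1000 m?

20.11°C

300 → 1000 m (environmental, 7.7°C/km): ΔT = -7.7 × 0.7 = -5.39°C → T = 20.11°C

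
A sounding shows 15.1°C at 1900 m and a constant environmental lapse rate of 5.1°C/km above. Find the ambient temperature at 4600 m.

Environmental to 4600 m: -5.1 × 2.7 km = -13.77°C, so T = 1.33°C.

1.33°C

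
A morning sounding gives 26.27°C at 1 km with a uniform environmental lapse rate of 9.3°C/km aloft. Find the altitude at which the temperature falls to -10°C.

4.9 km

Height above start = (26.27 − (-10)) / 9.3 = 3.9 km
Altitude = 1000 m + 3900 m = 4900 m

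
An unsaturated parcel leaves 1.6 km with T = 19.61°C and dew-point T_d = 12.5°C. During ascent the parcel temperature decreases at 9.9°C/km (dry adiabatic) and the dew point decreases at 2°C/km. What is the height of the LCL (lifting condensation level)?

T and T_d converge at 9.9 − 2 = 7.9°C per km
Height above start = (19.61 − 12.5) / 7.9 = 0.9 km
LCL altitude = 1600 m + 900 m = 2500 m

2.5 km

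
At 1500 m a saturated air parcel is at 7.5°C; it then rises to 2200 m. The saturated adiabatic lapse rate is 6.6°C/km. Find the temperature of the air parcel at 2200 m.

2.88°C

From 1500 m to 2200 m (saturated adiabatic): cools by 6.6 × 0.7 = 4.62°C, giving 2.88°C.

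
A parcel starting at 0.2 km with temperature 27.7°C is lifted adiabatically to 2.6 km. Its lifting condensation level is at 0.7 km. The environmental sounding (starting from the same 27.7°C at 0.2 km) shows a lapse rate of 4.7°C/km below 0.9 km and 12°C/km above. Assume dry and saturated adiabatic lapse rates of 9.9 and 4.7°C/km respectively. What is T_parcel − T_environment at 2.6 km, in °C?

+9.81°C (parcel warmer than environment)

Parcel:
  200 → 700 m (dry, 9.9°C/km): ΔT = -9.9 × 0.5 = -4.95°C → T = 22.75°C
  700 → 2600 m (saturated, 4.7°C/km): ΔT = -4.7 × 1.9 = -8.93°C → T = 13.82°C
Environment:
  200 → 900 m (environment, lower layer, 4.7°C/km): ΔT = -4.7 × 0.7 = -3.29°C → T = 24.41°C
  900 → 2600 m (environment, upper layer, 12°C/km): ΔT = -12 × 1.7 = -20.4°C → T = 4.01°C
T_parcel − T_env = 13.82 − 4.01 = +9.81°C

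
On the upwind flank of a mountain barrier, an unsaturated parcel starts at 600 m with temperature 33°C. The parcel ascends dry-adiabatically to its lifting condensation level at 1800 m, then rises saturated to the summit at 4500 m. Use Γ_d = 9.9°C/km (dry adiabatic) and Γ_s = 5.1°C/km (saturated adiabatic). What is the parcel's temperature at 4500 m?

Dry to 1800 m: -9.9 × 1.2 km = -11.88°C, so T = 21.12°C.
Saturated to 4500 m: -5.1 × 2.7 km = -13.77°C, so T = 7.35°C.

7.35°C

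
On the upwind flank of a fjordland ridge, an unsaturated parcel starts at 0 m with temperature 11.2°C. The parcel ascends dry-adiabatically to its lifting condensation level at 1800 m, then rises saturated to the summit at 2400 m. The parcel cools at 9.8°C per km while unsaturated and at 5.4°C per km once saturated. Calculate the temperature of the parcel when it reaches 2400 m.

0–1800 m, dry: Δz = 1.8 km ⇒ ΔT = -17.64°C; T = -6.44°C
1800–2400 m, saturated: Δz = 0.6 km ⇒ ΔT = -3.24°C; T = -9.68°C

-9.68°C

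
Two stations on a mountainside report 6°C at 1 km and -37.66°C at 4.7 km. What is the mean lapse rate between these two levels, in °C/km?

11.8°C/km

Γ = −ΔT/Δz = (6 − (-37.66)) / (4700 − 1000) m
  = 43.66°C / 3.7 km = 11.8°C/km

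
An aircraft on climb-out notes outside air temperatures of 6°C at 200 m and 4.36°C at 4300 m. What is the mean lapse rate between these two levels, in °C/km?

0.4°C/km

Γ = −ΔT/Δz = (6 − 4.36) / (4300 − 200) m
  = 1.64°C / 4.1 km = 0.4°C/km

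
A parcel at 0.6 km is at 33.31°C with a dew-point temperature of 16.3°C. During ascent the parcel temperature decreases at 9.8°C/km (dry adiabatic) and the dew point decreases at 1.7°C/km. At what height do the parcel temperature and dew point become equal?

T and T_d converge at 9.8 − 1.7 = 8.1°C per km
Height above start = (33.31 − 16.3) / 8.1 = 2.1 km
LCL altitude = 600 m + 2100 m = 2700 m

2.7 km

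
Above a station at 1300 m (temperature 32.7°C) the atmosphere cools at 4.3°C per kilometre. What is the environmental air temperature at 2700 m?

26.68°C

From 1300 m to 2700 m (environmental): cools by 4.3 × 1.4 = 6.02°C, giving 26.68°C.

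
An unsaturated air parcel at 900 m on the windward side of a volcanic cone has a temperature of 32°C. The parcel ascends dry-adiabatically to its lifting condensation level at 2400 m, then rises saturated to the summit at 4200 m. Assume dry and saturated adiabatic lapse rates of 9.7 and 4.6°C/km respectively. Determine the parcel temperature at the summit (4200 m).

9.17°C

Dry to 2400 m: -9.7 × 1.5 km = -14.55°C, so T = 17.45°C.
Saturated to 4200 m: -4.6 × 1.8 km = -8.28°C, so T = 9.17°C.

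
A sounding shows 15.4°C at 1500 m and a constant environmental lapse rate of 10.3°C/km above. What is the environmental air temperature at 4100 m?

-11.38°C

1500–4100 m, environmental: Δz = 2.6 km ⇒ ΔT = -26.78°C; T = -11.38°C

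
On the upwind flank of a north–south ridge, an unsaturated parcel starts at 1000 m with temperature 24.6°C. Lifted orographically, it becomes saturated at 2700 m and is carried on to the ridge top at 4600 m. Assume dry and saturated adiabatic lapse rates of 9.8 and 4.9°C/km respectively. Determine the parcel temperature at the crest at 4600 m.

-1.37°C

1000–2700 m, dry: Δz = 1.7 km ⇒ ΔT = -16.66°C; T = 7.94°C
2700–4600 m, saturated: Δz = 1.9 km ⇒ ΔT = -9.31°C; T = -1.37°C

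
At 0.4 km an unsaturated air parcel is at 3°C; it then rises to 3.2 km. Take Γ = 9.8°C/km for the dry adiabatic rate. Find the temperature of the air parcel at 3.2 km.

-24.44°C

400 → 3200 m (dry adiabatic, 9.8°C/km): ΔT = -9.8 × 2.8 = -27.44°C → T = -24.44°C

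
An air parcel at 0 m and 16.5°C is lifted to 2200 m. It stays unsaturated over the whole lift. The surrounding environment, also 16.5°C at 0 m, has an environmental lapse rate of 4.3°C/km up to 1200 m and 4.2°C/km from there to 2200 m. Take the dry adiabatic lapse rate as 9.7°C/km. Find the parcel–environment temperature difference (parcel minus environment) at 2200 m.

Parcel:
  From 0 m to 2200 m (dry): cools by 9.7 × 2.2 = 21.34°C, giving -4.84°C.
Environment:
  From 0 m to 1200 m (environment, lower layer): cools by 4.3 × 1.2 = 5.16°C, giving 11.34°C.
  From 1200 m to 2200 m (environment, upper layer): cools by 4.2 × 1 = 4.2°C, giving 7.14°C.
T_parcel − T_env = -4.84 − 7.14 = -11.98°C

-11.98°C (parcel cooler than environment)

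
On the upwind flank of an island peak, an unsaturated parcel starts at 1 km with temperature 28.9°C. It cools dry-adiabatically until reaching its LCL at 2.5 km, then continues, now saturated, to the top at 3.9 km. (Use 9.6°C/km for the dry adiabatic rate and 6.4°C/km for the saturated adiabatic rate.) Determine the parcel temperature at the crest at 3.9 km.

5.54°C

From 1000 m to 2500 m (dry): cools by 9.6 × 1.5 = 14.4°C, giving 14.5°C.
From 2500 m to 3900 m (saturated): cools by 6.4 × 1.4 = 8.96°C, giving 5.54°C.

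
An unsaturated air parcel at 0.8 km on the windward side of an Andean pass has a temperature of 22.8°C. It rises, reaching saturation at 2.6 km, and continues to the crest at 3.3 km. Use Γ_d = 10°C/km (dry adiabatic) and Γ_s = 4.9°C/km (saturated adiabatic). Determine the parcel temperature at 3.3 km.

1.37°C

800–2600 m, dry: Δz = 1.8 km ⇒ ΔT = -18°C; T = 4.8°C
2600–3300 m, saturated: Δz = 0.7 km ⇒ ΔT = -3.43°C; T = 1.37°C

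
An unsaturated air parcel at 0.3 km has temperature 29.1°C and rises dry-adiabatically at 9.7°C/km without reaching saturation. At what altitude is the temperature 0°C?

Height above start = (29.1 − 0) / 9.7 = 3 km
Altitude = 300 m + 3000 m = 3300 m

3.3 km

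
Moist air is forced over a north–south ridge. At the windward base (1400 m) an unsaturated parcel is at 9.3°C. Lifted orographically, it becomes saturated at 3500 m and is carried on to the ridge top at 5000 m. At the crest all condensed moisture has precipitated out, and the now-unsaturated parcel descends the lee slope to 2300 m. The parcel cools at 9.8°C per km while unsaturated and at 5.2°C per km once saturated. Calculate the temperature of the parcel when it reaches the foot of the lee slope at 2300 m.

7.38°C

1400–3500 m, dry: Δz = 2.1 km ⇒ ΔT = -20.58°C; T = -11.28°C
3500–5000 m, saturated: Δz = 1.5 km ⇒ ΔT = -7.8°C; T = -19.08°C
5000–2300 m, dry descent: Δz = 2.7 km ⇒ ΔT = +26.46°C; T = 7.38°C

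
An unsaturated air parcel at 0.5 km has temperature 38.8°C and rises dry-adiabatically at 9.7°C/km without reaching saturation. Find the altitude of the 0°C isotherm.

4.5 km

Height above start = (38.8 − 0) / 9.7 = 4 km
Altitude = 500 m + 4000 m = 4500 m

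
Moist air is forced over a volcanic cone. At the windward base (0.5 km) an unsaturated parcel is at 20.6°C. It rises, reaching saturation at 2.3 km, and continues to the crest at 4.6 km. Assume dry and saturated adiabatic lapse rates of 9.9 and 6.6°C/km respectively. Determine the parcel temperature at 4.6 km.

500–2300 m, dry: Δz = 1.8 km ⇒ ΔT = -17.82°C; T = 2.78°C
2300–4600 m, saturated: Δz = 2.3 km ⇒ ΔT = -15.18°C; T = -12.4°C

-12.4°C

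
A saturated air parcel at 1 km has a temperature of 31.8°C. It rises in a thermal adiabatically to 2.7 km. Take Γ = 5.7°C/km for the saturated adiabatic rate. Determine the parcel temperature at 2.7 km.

1000–2700 m, saturated adiabatic: Δz = 1.7 km ⇒ ΔT = -9.69°C; T = 22.11°C

22.11°C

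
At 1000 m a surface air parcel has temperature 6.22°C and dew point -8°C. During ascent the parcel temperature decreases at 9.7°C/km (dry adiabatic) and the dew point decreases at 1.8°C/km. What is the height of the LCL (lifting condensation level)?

2800 m

T and T_d converge at 9.7 − 1.8 = 7.9°C per km
Height above start = (6.22 − (-8)) / 7.9 = 1.8 km
LCL altitude = 1000 m + 1800 m = 2800 m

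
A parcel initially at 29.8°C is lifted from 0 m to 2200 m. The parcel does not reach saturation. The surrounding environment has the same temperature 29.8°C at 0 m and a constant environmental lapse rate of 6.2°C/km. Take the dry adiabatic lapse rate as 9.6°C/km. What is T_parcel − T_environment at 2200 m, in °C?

-7.48°C (parcel cooler than environment)

Parcel:
  Dry to 2200 m: -9.6 × 2.2 km = -21.12°C, so T = 8.68°C.
Environment:
  Environment to 2200 m: -6.2 × 2.2 km = -13.64°C, so T = 16.16°C.
T_parcel − T_env = 8.68 − 16.16 = -7.48°C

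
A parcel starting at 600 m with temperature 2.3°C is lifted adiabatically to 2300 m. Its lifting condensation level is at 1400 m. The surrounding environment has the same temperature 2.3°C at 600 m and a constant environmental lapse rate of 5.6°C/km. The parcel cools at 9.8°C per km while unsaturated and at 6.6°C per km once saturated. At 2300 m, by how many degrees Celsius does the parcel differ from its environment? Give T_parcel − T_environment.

Parcel:
  From 600 m to 1400 m (dry): cools by 9.8 × 0.8 = 7.84°C, giving -5.54°C.
  From 1400 m to 2300 m (saturated): cools by 6.6 × 0.9 = 5.94°C, giving -11.48°C.
Environment:
  From 600 m to 2300 m (environment): cools by 5.6 × 1.7 = 9.52°C, giving -7.22°C.
T_parcel − T_env = -11.48 − (-7.22) = -4.26°C

-4.26°C (parcel cooler than environment)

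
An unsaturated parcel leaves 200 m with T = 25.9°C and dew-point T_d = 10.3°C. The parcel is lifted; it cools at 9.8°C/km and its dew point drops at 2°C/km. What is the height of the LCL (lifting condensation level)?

T and T_d converge at 9.8 − 2 = 7.8°C per km
Height above start = (25.9 − 10.3) / 7.8 = 2 km
LCL altitude = 200 m + 2000 m = 2200 m

2200 m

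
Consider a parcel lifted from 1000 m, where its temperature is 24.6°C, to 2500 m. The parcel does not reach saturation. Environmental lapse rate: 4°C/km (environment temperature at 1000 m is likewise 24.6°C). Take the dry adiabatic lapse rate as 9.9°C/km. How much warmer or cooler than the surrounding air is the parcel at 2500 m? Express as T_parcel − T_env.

Parcel:
  From 1000 m to 2500 m (dry): cools by 9.9 × 1.5 = 14.85°C, giving 9.75°C.
Environment:
  From 1000 m to 2500 m (environment): cools by 4 × 1.5 = 6°C, giving 18.6°C.
T_parcel − T_env = 9.75 − 18.6 = -8.85°C

-8.85°C (parcel cooler than environment)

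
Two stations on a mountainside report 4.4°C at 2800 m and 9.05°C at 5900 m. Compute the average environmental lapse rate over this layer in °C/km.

Γ = −ΔT/Δz = (4.4 − 9.05) / (5900 − 2800) m
  = -4.65°C / 3.1 km = -1.5°C/km

-1.5°C/km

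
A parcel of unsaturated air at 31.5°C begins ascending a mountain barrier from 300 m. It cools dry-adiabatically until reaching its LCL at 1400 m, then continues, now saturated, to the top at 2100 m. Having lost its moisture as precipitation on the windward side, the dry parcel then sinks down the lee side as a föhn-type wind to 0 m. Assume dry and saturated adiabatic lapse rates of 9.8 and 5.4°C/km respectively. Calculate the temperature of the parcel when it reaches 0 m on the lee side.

300–1400 m, dry: Δz = 1.1 km ⇒ ΔT = -10.78°C; T = 20.72°C
1400–2100 m, saturated: Δz = 0.7 km ⇒ ΔT = -3.78°C; T = 16.94°C
2100–0 m, dry descent: Δz = 2.1 km ⇒ ΔT = +20.58°C; T = 37.52°C

37.52°C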